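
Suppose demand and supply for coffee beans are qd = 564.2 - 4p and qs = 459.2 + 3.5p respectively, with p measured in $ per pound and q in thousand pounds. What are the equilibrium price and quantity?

p* = 14, q* = 508.2

Equating demand and supply, 564.2 - 4p = 459.2 + 3.5p gives 7.5p = 105, so p* = 14.
Then q* = 564.2 - 4(14) = 508.2.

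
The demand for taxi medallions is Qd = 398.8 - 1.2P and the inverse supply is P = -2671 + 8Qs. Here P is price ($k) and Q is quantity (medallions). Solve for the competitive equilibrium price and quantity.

Rewriting in direct form: Qs = 333.875 + 0.125P.
At equilibrium Qd = Qs, so 398.8 - 1.2P = 333.875 + 0.125P; collecting terms, 64.925 = 1.325P and P* = 49.
From the demand curve, Q* = 398.8 - 1.2(49) = 340.

P* = 49, Q* = 340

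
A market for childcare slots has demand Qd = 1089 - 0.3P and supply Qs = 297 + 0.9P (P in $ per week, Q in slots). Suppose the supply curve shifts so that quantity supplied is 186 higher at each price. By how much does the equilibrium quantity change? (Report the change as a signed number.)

ΔQ = 46.5

Set Qd = Qs: 1089 - 0.3P = 297 + 0.9P, so 792 = 1.2P and P* = 660.
Plugging P* into demand: Q* = 1089 - 0.3(660) = 891.
After the shift, supply is Qs = 483 + 0.9P.
The new intersection has 606 = 1.2P, i.e. P = 505, Q = 937.5.
ΔQ = 937.5 - 891 = 46.5.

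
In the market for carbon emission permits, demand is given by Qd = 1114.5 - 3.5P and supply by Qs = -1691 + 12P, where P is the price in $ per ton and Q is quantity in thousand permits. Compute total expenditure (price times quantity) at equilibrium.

The market clears where 1114.5 - 3.5P = -1691 + 12P. Rearranging, 15.5P = 2805.5, hence P* = 181.
Substitute back: Q* = 1114.5 - 3.5(181) = 481.
Total expenditure = P* × Q* = 181 × 481 = 87061.

Total expenditure = 87061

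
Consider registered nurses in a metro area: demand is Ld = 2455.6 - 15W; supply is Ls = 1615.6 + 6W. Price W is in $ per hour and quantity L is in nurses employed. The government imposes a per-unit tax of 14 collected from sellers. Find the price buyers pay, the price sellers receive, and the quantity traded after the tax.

The tax drives a wedge W_b - W_s = 14. Substituting W_s = W_b - 14 into supply: Ls = 1531.6 + 6W_b.
Equate demand and the shifted supply: 2455.6 - 15W_b = 1531.6 + 6W_b, giving 21W_b = 924, so W_b = 44.
So W_s = 30 and the quantity traded is L = 2455.6 - 15(44) = 1795.6.

W_b = 44, W_s = 30, L = 1795.6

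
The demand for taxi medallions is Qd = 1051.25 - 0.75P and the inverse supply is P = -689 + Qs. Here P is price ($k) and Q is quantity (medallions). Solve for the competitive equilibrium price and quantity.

P* = 207, Q* = 896

Rewriting in direct form: Qs = 689 + P.
Equating demand and supply, 1051.25 - 0.75P = 689 + P gives 1.75P = 362.25, so P* = 207.
From the demand curve, Q* = 1051.25 - 0.75(207) = 896.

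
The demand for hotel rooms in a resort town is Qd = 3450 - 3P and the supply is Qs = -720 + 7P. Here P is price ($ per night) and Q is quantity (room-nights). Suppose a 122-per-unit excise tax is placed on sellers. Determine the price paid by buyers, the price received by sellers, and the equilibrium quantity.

The tax drives a wedge P_b - P_s = 122. Substituting P_s = P_b - 122 into supply: Qs = -1574 + 7P_b.
Market clearing requires 3450 - 3P_b = -1574 + 7P_b; hence 5024 = 10P_b and P_b = 502.4.
So P_s = 380.4 and the quantity traded is Q = 3450 - 3(502.4) = 1942.8.

P_b = 502.4, P_s = 380.4, Q = 1942.8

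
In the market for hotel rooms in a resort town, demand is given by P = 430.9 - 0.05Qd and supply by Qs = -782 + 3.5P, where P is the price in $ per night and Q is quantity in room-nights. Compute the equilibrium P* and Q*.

Inverting to quantity form: Qd = 8618 - 20P.
Set Qd = Qs: 8618 - 20P = -782 + 3.5P, so 9400 = 23.5P and P* = 400.
Substitute back: Q* = 8618 - 20(400) = 618.

P* = 400, Q* = 618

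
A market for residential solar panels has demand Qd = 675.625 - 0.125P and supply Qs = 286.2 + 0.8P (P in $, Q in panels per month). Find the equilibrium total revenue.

Equating demand and supply, 675.625 - 0.125P = 286.2 + 0.8P gives 0.925P = 389.425, so P* = 421.
From the demand curve, Q* = 675.625 - 0.125(421) = 623.
Total revenue = P* × Q* = 421 × 623 = 262283.

Total revenue = 262283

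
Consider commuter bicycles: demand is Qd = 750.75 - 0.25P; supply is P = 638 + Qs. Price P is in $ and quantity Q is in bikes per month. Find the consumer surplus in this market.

In direct form, Qs = -638 + P.
Set Qd = Qs: 750.75 - 0.25P = -638 + P, so 1388.75 = 1.25P and P* = 1111.
Substitute back: Q* = 750.75 - 0.25(1111) = 473.
Demand choke price (Qd = 0): P = 750.75/0.25 = 3003. Consumer surplus = ½ × (3003 - 1111) × 473 = 447458.

Consumer surplus = 447458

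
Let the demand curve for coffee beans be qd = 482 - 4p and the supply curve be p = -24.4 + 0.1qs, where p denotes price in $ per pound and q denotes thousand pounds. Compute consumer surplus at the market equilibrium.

Rewriting in direct form: qs = 244 + 10p.
The market clears where 482 - 4p = 244 + 10p. Rearranging, 14p = 238, hence p* = 17.
Substitute back: q* = 482 - 4(17) = 414.
Demand choke price (qd = 0): p = 482/4 = 120.5. Consumer surplus = ½ × (120.5 - 17) × 414 = 21424.5.

Consumer surplus = 21424.5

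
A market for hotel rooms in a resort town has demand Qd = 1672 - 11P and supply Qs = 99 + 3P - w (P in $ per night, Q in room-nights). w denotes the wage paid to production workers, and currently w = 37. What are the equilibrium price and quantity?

P* = 115, Q* = 407

With w = 37, supply is Qs = 62 + 3P.
At equilibrium Qd = Qs, so 1672 - 11P = 62 + 3P; collecting terms, 1610 = 14P and P* = 115.
Then Q* = 1672 - 11(115) = 407.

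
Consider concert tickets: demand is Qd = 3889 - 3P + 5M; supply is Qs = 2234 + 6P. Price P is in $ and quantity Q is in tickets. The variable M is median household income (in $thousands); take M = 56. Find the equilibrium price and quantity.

With M = 56, demand is Qd = 4169 - 3P.
Set Qd = Qs: 4169 - 3P = 2234 + 6P, so 1935 = 9P and P* = 215.
Plugging P* into demand: Q* = 4169 - 3(215) = 3524.

P* = 215, Q* = 3524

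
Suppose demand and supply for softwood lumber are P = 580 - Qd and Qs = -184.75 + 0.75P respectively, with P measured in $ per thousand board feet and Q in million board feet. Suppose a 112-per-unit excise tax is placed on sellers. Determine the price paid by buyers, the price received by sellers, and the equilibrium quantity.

P_b = 485, P_s = 373, Q = 95

Inverting to quantity form: Qd = 580 - P.
The tax drives a wedge P_b - P_s = 112. Substituting P_s = P_b - 112 into supply: Qs = -268.75 + 0.75P_b.
Equate demand and the shifted supply: 580 - P_b = -268.75 + 0.75P_b, giving 1.75P_b = 848.75, so P_b = 485.
So P_s = 373 and the quantity traded is Q = 580 - 485 = 95.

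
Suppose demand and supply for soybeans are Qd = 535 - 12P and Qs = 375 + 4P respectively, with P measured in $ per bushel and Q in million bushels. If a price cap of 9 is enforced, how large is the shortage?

Shortage = 16

With P fixed at 9, quantity demanded is 427 and quantity supplied is 411.
Shortage = Qd - Qs = 427 - 411 = 16.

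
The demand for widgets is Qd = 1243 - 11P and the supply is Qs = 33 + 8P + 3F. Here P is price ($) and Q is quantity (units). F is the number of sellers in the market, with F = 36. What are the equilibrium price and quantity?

With F = 36, supply is Qs = 141 + 8P.
The market clears where 1243 - 11P = 141 + 8P. Rearranging, 19P = 1102, hence P* = 58.
Plugging P* into demand: Q* = 1243 - 11(58) = 605.

P* = 58, Q* = 605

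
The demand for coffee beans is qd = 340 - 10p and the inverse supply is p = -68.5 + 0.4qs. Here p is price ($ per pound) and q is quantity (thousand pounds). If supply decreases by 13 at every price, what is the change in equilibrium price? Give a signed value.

Inverting to quantity form: qs = 171.25 + 2.5p.
Set qd = qs: 340 - 10p = 171.25 + 2.5p, so 168.75 = 12.5p and p* = 13.5.
Plugging p* into demand: q* = 340 - 10(13.5) = 205.
After the shift, supply is qs = 158.25 + 2.5p.
The new intersection has 181.75 = 12.5p, i.e. p = 14.54, q = 194.6.
Δp = 14.54 - 13.5 = 1.04.

Δp = 1.04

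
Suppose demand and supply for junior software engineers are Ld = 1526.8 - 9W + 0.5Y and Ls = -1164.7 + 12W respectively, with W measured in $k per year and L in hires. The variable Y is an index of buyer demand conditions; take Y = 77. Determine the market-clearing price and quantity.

W* = 130, L* = 395.3

With Y = 77, demand is Ld = 1565.3 - 9W.
The market clears where 1565.3 - 9W = -1164.7 + 12W. Rearranging, 21W = 2730, hence W* = 130.
From the demand curve, L* = 1565.3 - 9(130) = 395.3.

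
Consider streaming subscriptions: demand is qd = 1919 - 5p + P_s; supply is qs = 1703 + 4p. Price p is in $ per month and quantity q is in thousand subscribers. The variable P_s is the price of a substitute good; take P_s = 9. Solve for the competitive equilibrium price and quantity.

p* = 25, q* = 1803

With P_s = 9, demand is qd = 1928 - 5p.
The market clears where 1928 - 5p = 1703 + 4p. Rearranging, 9p = 225, hence p* = 25.
Then q* = 1928 - 5(25) = 1803.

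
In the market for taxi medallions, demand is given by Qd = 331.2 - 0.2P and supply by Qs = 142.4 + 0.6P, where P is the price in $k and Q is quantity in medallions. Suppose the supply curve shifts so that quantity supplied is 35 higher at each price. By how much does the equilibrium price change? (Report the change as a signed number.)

ΔP = -43.75

At equilibrium Qd = Qs, so 331.2 - 0.2P = 142.4 + 0.6P; collecting terms, 188.8 = 0.8P and P* = 236.
Plugging P* into demand: Q* = 331.2 - 0.2(236) = 284.
After the shift, supply is Qs = 177.4 + 0.6P.
The new intersection has 153.8 = 0.8P, i.e. P = 192.25, Q = 292.75.
ΔP = 192.25 - 236 = -43.75.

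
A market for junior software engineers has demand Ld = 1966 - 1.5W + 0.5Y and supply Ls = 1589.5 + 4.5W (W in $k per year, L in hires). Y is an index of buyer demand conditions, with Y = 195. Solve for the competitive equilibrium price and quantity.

W* = 79, L* = 1945

With Y = 195, demand is Ld = 2063.5 - 1.5W.
The market clears where 2063.5 - 1.5W = 1589.5 + 4.5W. Rearranging, 6W = 474, hence W* = 79.
Substitute back: L* = 2063.5 - 1.5(79) = 1945.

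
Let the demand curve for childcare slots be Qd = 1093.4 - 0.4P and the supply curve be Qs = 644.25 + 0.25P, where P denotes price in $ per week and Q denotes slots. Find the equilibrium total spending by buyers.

Total spending by buyers = 564547

Set Qd = Qs: 1093.4 - 0.4P = 644.25 + 0.25P, so 449.15 = 0.65P and P* = 691.
Plugging P* into demand: Q* = 1093.4 - 0.4(691) = 817.
Total spending by buyers = P* × Q* = 691 × 817 = 564547.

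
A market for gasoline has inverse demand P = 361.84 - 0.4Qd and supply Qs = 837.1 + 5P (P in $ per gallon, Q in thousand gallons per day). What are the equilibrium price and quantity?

In direct form, Qd = 904.6 - 2.5P.
The market clears where 904.6 - 2.5P = 837.1 + 5P. Rearranging, 7.5P = 67.5, hence P* = 9.
Substitute back: Q* = 904.6 - 2.5(9) = 882.1.

P* = 9, Q* = 882.1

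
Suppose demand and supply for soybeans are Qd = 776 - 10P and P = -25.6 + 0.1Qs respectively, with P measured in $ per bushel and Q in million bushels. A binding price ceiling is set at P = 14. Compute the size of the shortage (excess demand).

In direct form, Qs = 256 + 10P.
With P fixed at 14, quantity demanded is 636 and quantity supplied is 396.
Shortage = Qd - Qs = 636 - 396 = 240.

Shortage = 240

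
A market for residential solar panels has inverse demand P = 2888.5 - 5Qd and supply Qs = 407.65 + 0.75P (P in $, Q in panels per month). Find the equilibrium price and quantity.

Solving each curve for Q: Qd = 577.7 - 0.2P.
At equilibrium Qd = Qs, so 577.7 - 0.2P = 407.65 + 0.75P; collecting terms, 170.05 = 0.95P and P* = 179.
Substitute back: Q* = 577.7 - 0.2(179) = 541.9.

P* = 179, Q* = 541.9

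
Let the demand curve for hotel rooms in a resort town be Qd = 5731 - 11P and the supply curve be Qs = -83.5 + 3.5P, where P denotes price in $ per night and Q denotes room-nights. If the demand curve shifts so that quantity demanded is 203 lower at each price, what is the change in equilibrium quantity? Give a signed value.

ΔQ = -49

Set Qd = Qs: 5731 - 11P = -83.5 + 3.5P, so 5814.5 = 14.5P and P* = 401.
Plugging P* into demand: Q* = 5731 - 11(401) = 1320.
After the shift, demand is Qd = 5528 - 11P.
New equilibrium: 5611.5 = 14.5P, so P = 387 and Q = 1271.
ΔQ = 1271 - 1320 = -49.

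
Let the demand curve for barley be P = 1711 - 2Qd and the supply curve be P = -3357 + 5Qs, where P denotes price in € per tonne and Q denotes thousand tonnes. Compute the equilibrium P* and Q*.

P* = 263, Q* = 724

In direct form, Qd = 855.5 - 0.5P and Qs = 671.4 + 0.2P.
Set Qd = Qs: 855.5 - 0.5P = 671.4 + 0.2P, so 184.1 = 0.7P and P* = 263.
Substitute back: Q* = 855.5 - 0.5(263) = 724.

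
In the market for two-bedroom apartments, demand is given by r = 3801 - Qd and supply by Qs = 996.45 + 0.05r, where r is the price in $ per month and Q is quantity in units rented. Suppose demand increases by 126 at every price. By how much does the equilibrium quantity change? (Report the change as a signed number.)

ΔQ = 6

Rewriting in direct form: Qd = 3801 - r.
Set Qd = Qs: 3801 - r = 996.45 + 0.05r, so 2804.55 = 1.05r and r* = 2671.
Substitute back: Q* = 3801 - 2671 = 1130.
After the shift, demand is Qd = 3927 - r.
The new intersection has 2930.55 = 1.05r, i.e. r = 2791, Q = 1136.
ΔQ = 1136 - 1130 = 6.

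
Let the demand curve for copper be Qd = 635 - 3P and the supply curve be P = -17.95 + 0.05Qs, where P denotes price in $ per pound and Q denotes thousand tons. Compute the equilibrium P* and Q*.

P* = 12, Q* = 599

Inverting to quantity form: Qs = 359 + 20P.
Equating demand and supply, 635 - 3P = 359 + 20P gives 23P = 276, so P* = 12.
From the demand curve, Q* = 635 - 3(12) = 599.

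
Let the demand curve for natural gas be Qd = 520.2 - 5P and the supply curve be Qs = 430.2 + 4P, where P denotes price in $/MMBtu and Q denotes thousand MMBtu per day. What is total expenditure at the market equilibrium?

Equating demand and supply, 520.2 - 5P = 430.2 + 4P gives 9P = 90, so P* = 10.
From the demand curve, Q* = 520.2 - 5(10) = 470.2.
Total expenditure = P* × Q* = 10 × 470.2 = 4702.

Total expenditure = 4702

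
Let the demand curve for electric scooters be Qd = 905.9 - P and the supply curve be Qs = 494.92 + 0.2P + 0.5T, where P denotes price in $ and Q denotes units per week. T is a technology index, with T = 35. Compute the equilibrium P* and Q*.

With T = 35, supply is Qs = 512.42 + 0.2P.
Set Qd = Qs: 905.9 - P = 512.42 + 0.2P, so 393.48 = 1.2P and P* = 327.9.
From the demand curve, Q* = 905.9 - 327.9 = 578.

P* = 327.9, Q* = 578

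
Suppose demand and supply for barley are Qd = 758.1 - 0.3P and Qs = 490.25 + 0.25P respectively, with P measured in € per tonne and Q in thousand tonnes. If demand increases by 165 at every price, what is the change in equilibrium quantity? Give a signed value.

ΔQ = 75

At equilibrium Qd = Qs, so 758.1 - 0.3P = 490.25 + 0.25P; collecting terms, 267.85 = 0.55P and P* = 487.
From the demand curve, Q* = 758.1 - 0.3(487) = 612.
After the shift, demand is Qd = 923.1 - 0.3P.
The new intersection has 432.85 = 0.55P, i.e. P = 787, Q = 687.
ΔQ = 687 - 612 = 75.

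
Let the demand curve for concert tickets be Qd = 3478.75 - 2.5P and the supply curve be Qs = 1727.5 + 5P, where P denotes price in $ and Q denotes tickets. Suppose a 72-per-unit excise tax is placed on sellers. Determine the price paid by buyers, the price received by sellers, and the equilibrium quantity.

P_b = 281.5, P_s = 209.5, Q = 2775

Sellers keep P_s = P_b - 72 per unit, so supply in terms of the buyer price is Qs = 1367.5 + 5P_b.
Set Qd = Qs: 3478.75 - 2.5P_b = 1367.5 + 5P_b, so 2111.25 = 7.5P_b and P_b = 281.5.
So P_s = 209.5 and the quantity traded is Q = 3478.75 - 2.5(281.5) = 2775.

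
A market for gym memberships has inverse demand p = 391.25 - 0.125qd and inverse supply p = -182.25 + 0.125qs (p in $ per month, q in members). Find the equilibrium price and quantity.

p* = 104.5, q* = 2294

Solving each curve for q: qd = 3130 - 8p and qs = 1458 + 8p.
Equating demand and supply, 3130 - 8p = 1458 + 8p gives 16p = 1672, so p* = 104.5.
Plugging p* into demand: q* = 3130 - 8(104.5) = 2294.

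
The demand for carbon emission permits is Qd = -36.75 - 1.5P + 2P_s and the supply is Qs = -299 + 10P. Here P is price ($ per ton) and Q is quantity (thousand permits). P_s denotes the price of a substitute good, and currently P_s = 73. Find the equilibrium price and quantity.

With P_s = 73, demand is Qd = 109.25 - 1.5P.
The market clears where 109.25 - 1.5P = -299 + 10P. Rearranging, 11.5P = 408.25, hence P* = 35.5.
From the demand curve, Q* = 109.25 - 1.5(35.5) = 56.

P* = 35.5, Q* = 56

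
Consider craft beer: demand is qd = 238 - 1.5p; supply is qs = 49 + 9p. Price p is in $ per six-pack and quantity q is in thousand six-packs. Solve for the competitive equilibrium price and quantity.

p* = 18, q* = 211

The market clears where 238 - 1.5p = 49 + 9p. Rearranging, 10.5p = 189, hence p* = 18.
Substitute back: q* = 238 - 1.5(18) = 211.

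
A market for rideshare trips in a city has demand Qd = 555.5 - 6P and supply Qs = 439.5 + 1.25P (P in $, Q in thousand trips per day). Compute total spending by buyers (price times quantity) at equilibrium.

The market clears where 555.5 - 6P = 439.5 + 1.25P. Rearranging, 7.25P = 116, hence P* = 16.
From the demand curve, Q* = 555.5 - 6(16) = 459.5.
Total spending by buyers = P* × Q* = 16 × 459.5 = 7352.

Total spending by buyers = 7352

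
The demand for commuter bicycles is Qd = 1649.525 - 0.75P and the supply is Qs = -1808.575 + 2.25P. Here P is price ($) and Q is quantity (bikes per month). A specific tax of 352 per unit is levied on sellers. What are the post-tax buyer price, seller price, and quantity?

Sellers keep P_s = P_b - 352 per unit, so supply in terms of the buyer price is Qs = -2600.575 + 2.25P_b.
Set Qd = Qs: 1649.525 - 0.75P_b = -2600.575 + 2.25P_b, so 4250.1 = 3P_b and P_b = 1416.7.
So P_s = 1064.7 and the quantity traded is Q = 1649.525 - 0.75(1416.7) = 587.

P_b = 1416.7, P_s = 1064.7, Q = 587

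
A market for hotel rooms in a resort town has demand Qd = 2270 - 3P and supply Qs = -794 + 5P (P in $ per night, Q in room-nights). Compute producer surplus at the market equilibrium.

Producer surplus = 125664.1

Set Qd = Qs: 2270 - 3P = -794 + 5P, so 3064 = 8P and P* = 383.
Then Q* = 2270 - 3(383) = 1121.
Supply choke price (Qs = 0): P = 158.8. Producer surplus = ½ × (383 - 158.8) × 1121 = 125664.1.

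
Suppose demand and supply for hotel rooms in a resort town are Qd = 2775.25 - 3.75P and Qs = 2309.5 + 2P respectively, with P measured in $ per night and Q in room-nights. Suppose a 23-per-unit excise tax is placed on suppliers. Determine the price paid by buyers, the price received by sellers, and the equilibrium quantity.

P_b = 89, P_s = 66, Q = 2441.5

With a tax of 23 on suppliers, they supply based on the net price P_s = P_b - 23, so Qs = 2263.5 + 2P_b.
Set Qd = Qs: 2775.25 - 3.75P_b = 2263.5 + 2P_b, so 511.75 = 5.75P_b and P_b = 89.
Then P_s = 89 - 23 = 66 and Q = 2775.25 - 3.75(89) = 2441.5.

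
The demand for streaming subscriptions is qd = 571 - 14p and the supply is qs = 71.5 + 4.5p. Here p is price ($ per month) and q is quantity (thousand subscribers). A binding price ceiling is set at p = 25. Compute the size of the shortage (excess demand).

With p fixed at 25, quantity demanded is 221 and quantity supplied is 184.
Shortage = qd - qs = 221 - 184 = 37.

Shortage = 37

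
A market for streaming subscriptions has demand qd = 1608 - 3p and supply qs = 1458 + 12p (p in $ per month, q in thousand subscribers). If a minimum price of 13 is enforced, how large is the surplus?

With p fixed at 13, quantity demanded is 1569 and quantity supplied is 1614.
Surplus = qs - qd = 1614 - 1569 = 45.

Surplus = 45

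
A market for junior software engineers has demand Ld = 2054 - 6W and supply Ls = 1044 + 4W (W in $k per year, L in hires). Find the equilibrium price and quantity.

At equilibrium Ld = Ls, so 2054 - 6W = 1044 + 4W; collecting terms, 1010 = 10W and W* = 101.
Then L* = 2054 - 6(101) = 1448.

W* = 101, L* = 1448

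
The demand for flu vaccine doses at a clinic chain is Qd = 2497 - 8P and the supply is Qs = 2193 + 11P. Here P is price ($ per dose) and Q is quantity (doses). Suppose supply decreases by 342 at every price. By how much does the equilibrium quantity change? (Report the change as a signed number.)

ΔQ = -144

The market clears where 2497 - 8P = 2193 + 11P. Rearranging, 19P = 304, hence P* = 16.
Then Q* = 2497 - 8(16) = 2369.
After the shift, supply is Qs = 1851 + 11P.
Re-solving, 19P = 646 gives P = 34 and Q = 2225.
ΔQ = 2225 - 2369 = -144.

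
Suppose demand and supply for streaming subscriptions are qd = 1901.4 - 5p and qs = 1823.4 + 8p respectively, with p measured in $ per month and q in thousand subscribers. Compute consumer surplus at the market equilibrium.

Consumer surplus = 350213.796

Equating demand and supply, 1901.4 - 5p = 1823.4 + 8p gives 13p = 78, so p* = 6.
Plugging p* into demand: q* = 1901.4 - 5(6) = 1871.4.
Demand choke price (qd = 0): p = 1901.4/5 = 380.28. Consumer surplus = ½ × (380.28 - 6) × 1871.4 = 350213.796.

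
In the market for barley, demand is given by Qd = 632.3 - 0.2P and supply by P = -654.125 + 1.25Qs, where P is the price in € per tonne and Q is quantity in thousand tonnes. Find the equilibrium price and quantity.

In direct form, Qs = 523.3 + 0.8P.
At equilibrium Qd = Qs, so 632.3 - 0.2P = 523.3 + 0.8P; collecting terms, 109 = P and P* = 109.
Then Q* = 632.3 - 0.2(109) = 610.5.

P* = 109, Q* = 610.5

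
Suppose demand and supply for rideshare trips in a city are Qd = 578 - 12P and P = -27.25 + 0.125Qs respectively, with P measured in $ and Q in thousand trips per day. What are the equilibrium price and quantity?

In direct form, Qs = 218 + 8P.
At equilibrium Qd = Qs, so 578 - 12P = 218 + 8P; collecting terms, 360 = 20P and P* = 18.
Then Q* = 578 - 12(18) = 362.

P* = 18, Q* = 362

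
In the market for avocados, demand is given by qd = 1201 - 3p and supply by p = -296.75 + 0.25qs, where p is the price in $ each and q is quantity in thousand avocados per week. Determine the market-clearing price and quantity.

p* = 2, q* = 1195

Solving each curve for q: qs = 1187 + 4p.
Equating demand and supply, 1201 - 3p = 1187 + 4p gives 7p = 14, so p* = 2.
Plugging p* into demand: q* = 1201 - 3(2) = 1195.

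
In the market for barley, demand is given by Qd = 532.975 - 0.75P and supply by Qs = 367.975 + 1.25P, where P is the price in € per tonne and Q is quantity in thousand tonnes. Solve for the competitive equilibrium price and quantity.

P* = 82.5, Q* = 471.1

The market clears where 532.975 - 0.75P = 367.975 + 1.25P. Rearranging, 2P = 165, hence P* = 82.5.
Plugging P* into demand: Q* = 532.975 - 0.75(82.5) = 471.1.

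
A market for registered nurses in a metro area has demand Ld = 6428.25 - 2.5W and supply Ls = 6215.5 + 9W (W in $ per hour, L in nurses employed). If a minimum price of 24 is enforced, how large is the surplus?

At W = 24: Ld = 6368.25 and Ls = 6431.5.
Surplus = Ls - Ld = 6431.5 - 6368.25 = 63.25.

Surplus = 63.25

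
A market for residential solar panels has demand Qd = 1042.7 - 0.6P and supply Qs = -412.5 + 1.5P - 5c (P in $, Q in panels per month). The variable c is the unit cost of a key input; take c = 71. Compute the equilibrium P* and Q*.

With c = 71, supply is Qs = -767.5 + 1.5P.
The market clears where 1042.7 - 0.6P = -767.5 + 1.5P. Rearranging, 2.1P = 1810.2, hence P* = 862.
From the demand curve, Q* = 1042.7 - 0.6(862) = 525.5.

P* = 862, Q* = 525.5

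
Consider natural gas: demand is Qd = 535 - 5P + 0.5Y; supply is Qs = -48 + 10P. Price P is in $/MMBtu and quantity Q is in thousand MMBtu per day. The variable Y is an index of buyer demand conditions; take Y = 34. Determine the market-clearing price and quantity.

With Y = 34, demand is Qd = 552 - 5P.
Equating demand and supply, 552 - 5P = -48 + 10P gives 15P = 600, so P* = 40.
From the demand curve, Q* = 552 - 5(40) = 352.

P* = 40, Q* = 352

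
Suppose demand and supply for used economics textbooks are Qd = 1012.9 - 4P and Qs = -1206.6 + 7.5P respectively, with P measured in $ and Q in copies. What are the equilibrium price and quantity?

P* = 193, Q* = 240.9

Set Qd = Qs: 1012.9 - 4P = -1206.6 + 7.5P, so 2219.5 = 11.5P and P* = 193.
Substitute back: Q* = 1012.9 - 4(193) = 240.9.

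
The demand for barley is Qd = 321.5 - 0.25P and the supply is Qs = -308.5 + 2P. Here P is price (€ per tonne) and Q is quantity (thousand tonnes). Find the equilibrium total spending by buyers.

The market clears where 321.5 - 0.25P = -308.5 + 2P. Rearranging, 2.25P = 630, hence P* = 280.
From the demand curve, Q* = 321.5 - 0.25(280) = 251.5.
Total spending by buyers = P* × Q* = 280 × 251.5 = 70420.

Total spending by buyers = 70420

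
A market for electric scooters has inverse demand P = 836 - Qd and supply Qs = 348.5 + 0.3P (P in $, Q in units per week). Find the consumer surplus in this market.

Consumer surplus = 106260.5

Inverting to quantity form: Qd = 836 - P.
The market clears where 836 - P = 348.5 + 0.3P. Rearranging, 1.3P = 487.5, hence P* = 375.
Then Q* = 836 - 375 = 461.
Demand choke price (Qd = 0): P = 836. Consumer surplus = ½ × (836 - 375) × 461 = 106260.5.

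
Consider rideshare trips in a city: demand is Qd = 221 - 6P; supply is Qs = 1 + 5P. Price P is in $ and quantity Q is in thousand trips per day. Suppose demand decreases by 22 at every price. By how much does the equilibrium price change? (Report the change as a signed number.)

At equilibrium Qd = Qs, so 221 - 6P = 1 + 5P; collecting terms, 220 = 11P and P* = 20.
Then Q* = 221 - 6(20) = 101.
After the shift, demand is Qd = 199 - 6P.
New equilibrium: 198 = 11P, so P = 18 and Q = 91.
ΔP = 18 - 20 = -2.

ΔP = -2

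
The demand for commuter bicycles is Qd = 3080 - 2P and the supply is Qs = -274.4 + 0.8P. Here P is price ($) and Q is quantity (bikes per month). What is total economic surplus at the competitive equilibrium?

Total surplus = 409374

Set Qd = Qs: 3080 - 2P = -274.4 + 0.8P, so 3354.4 = 2.8P and P* = 1198.
From the demand curve, Q* = 3080 - 2(1198) = 684.
Demand choke price = 1540; supply choke price = 343. CS = ½(1540 - 1198)(684) = 116964; PS = ½(1198 - 343)(684) = 292410. Total surplus = 409374.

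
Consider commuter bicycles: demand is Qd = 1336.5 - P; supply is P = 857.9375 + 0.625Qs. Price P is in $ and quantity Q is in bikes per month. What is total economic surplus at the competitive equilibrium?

Inverting to quantity form: Qs = -1372.7 + 1.6P.
The market clears where 1336.5 - P = -1372.7 + 1.6P. Rearranging, 2.6P = 2709.2, hence P* = 1042.
From the demand curve, Q* = 1336.5 - 1042 = 294.5.
Demand choke price = 1336.5; supply choke price = 857.9375. CS = ½(1336.5 - 1042)(294.5) = 43365.125; PS = ½(1042 - 857.9375)(294.5) = 27103.203125. Total surplus = 70468.328125.

Total surplus = 70468.328125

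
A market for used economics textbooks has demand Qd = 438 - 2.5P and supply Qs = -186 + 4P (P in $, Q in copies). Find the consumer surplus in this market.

Consumer surplus = 7840.8

Set Qd = Qs: 438 - 2.5P = -186 + 4P, so 624 = 6.5P and P* = 96.
From the demand curve, Q* = 438 - 2.5(96) = 198.
Demand choke price (Qd = 0): P = 438/2.5 = 175.2. Consumer surplus = ½ × (175.2 - 96) × 198 = 7840.8.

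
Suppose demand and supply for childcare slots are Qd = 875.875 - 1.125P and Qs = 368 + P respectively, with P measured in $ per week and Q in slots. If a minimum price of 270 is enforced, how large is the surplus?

Surplus = 65.875

At P = 270: Qd = 572.125 and Qs = 638.
Surplus = Qs - Qd = 638 - 572.125 = 65.875.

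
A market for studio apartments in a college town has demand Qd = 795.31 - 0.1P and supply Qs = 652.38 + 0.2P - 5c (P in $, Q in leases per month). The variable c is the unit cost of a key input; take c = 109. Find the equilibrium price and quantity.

With c = 109, supply is Qs = 107.38 + 0.2P.
The market clears where 795.31 - 0.1P = 107.38 + 0.2P. Rearranging, 0.3P = 687.93, hence P* = 2293.1.
Substitute back: Q* = 795.31 - 0.1(2293.1) = 566.

P* = 2293.1, Q* = 566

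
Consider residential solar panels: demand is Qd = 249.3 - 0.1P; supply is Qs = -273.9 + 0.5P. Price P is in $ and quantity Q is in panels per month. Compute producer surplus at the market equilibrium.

The market clears where 249.3 - 0.1P = -273.9 + 0.5P. Rearranging, 0.6P = 523.2, hence P* = 872.
Then Q* = 249.3 - 0.1(872) = 162.1.
Supply choke price (Qs = 0): P = 547.8. Producer surplus = ½ × (872 - 547.8) × 162.1 = 26276.41.

Producer surplus = 26276.41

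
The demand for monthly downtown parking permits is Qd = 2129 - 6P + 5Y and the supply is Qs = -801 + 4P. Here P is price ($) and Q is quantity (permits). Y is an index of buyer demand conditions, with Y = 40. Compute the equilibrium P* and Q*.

P* = 313, Q* = 451

With Y = 40, demand is Qd = 2329 - 6P.
The market clears where 2329 - 6P = -801 + 4P. Rearranging, 10P = 3130, hence P* = 313.
Then Q* = 2329 - 6(313) = 451.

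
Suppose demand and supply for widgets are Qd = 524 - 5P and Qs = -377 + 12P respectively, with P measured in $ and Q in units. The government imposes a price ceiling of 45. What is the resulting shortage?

Shortage = 136

With P fixed at 45, quantity demanded is 299 and quantity supplied is 163.
Shortage = Qd - Qs = 299 - 163 = 136.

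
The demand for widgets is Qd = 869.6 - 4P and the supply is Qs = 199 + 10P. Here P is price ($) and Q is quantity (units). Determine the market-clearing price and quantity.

P* = 47.9, Q* = 678

Equating demand and supply, 869.6 - 4P = 199 + 10P gives 14P = 670.6, so P* = 47.9.
Then Q* = 869.6 - 4(47.9) = 678.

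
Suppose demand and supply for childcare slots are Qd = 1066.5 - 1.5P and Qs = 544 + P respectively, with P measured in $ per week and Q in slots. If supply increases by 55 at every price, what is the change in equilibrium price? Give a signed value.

ΔP = -22

The market clears where 1066.5 - 1.5P = 544 + P. Rearranging, 2.5P = 522.5, hence P* = 209.
Substitute back: Q* = 1066.5 - 1.5(209) = 753.
After the shift, supply is Qs = 599 + P.
New equilibrium: 467.5 = 2.5P, so P = 187 and Q = 786.
ΔP = 187 - 209 = -22.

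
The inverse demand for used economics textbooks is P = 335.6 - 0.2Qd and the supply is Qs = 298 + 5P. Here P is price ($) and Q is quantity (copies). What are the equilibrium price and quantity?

Rewriting in direct form: Qd = 1678 - 5P.
Set Qd = Qs: 1678 - 5P = 298 + 5P, so 1380 = 10P and P* = 138.
From the demand curve, Q* = 1678 - 5(138) = 988.

P* = 138, Q* = 988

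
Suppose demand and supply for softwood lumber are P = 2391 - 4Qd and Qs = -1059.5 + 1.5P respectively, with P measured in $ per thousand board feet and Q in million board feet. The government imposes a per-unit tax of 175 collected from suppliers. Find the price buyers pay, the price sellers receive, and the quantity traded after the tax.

P_b = 1097, P_s = 922, Q = 323.5

Rewriting in direct form: Qd = 597.75 - 0.25P.
With a tax of 175 on suppliers, they supply based on the net price P_s = P_b - 175, so Qs = -1322 + 1.5P_b.
Equate demand and the shifted supply: 597.75 - 0.25P_b = -1322 + 1.5P_b, giving 1.75P_b = 1919.75, so P_b = 1097.
So P_s = 922 and the quantity traded is Q = 597.75 - 0.25(1097) = 323.5.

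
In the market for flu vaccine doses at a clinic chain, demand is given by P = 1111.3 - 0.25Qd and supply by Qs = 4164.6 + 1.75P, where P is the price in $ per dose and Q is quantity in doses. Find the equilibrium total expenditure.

Total expenditure = 207400

In direct form, Qd = 4445.2 - 4P.
Set Qd = Qs: 4445.2 - 4P = 4164.6 + 1.75P, so 280.6 = 5.75P and P* = 48.8.
From the demand curve, Q* = 4445.2 - 4(48.8) = 4250.
Total expenditure = P* × Q* = 48.8 × 4250 = 207400.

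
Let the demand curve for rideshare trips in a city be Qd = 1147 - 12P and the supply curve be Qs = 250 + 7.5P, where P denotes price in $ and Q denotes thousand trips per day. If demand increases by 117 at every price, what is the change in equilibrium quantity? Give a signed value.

ΔQ = 45

Equating demand and supply, 1147 - 12P = 250 + 7.5P gives 19.5P = 897, so P* = 46.
Plugging P* into demand: Q* = 1147 - 12(46) = 595.
After the shift, demand is Qd = 1264 - 12P.
The new intersection has 1014 = 19.5P, i.e. P = 52, Q = 640.
ΔQ = 640 - 595 = 45.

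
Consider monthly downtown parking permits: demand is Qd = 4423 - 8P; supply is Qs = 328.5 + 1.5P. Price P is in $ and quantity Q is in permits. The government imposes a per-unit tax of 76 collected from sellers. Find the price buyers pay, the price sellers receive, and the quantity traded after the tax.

The tax drives a wedge P_b - P_s = 76. Substituting P_s = P_b - 76 into supply: Qs = 214.5 + 1.5P_b.
Market clearing requires 4423 - 8P_b = 214.5 + 1.5P_b; hence 4208.5 = 9.5P_b and P_b = 443.
Then P_s = 443 - 76 = 367 and Q = 4423 - 8(443) = 879.

P_b = 443, P_s = 367, Q = 879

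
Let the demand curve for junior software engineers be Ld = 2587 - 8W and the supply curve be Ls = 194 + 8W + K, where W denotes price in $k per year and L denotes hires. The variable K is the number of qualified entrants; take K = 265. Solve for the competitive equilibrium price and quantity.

W* = 133, L* = 1523

With K = 265, supply is Ls = 459 + 8W.
At equilibrium Ld = Ls, so 2587 - 8W = 459 + 8W; collecting terms, 2128 = 16W and W* = 133.
Then L* = 2587 - 8(133) = 1523.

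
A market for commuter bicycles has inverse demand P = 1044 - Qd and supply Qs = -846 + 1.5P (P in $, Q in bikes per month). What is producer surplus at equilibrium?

Inverting to quantity form: Qd = 1044 - P.
At equilibrium Qd = Qs, so 1044 - P = -846 + 1.5P; collecting terms, 1890 = 2.5P and P* = 756.
Substitute back: Q* = 1044 - 756 = 288.
Supply choke price (Qs = 0): P = 564. Producer surplus = ½ × (756 - 564) × 288 = 27648.

Producer surplus = 27648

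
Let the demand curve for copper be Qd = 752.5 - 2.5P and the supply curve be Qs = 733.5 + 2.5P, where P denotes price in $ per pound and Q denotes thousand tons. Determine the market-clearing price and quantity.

The market clears where 752.5 - 2.5P = 733.5 + 2.5P. Rearranging, 5P = 19, hence P* = 3.8.
From the demand curve, Q* = 752.5 - 2.5(3.8) = 743.

P* = 3.8, Q* = 743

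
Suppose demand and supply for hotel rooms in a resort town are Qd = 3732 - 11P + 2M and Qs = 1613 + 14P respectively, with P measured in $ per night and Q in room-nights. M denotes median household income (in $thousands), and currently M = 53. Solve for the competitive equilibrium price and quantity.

With M = 53, demand is Qd = 3838 - 11P.
At equilibrium Qd = Qs, so 3838 - 11P = 1613 + 14P; collecting terms, 2225 = 25P and P* = 89.
Then Q* = 3838 - 11(89) = 2859.

P* = 89, Q* = 2859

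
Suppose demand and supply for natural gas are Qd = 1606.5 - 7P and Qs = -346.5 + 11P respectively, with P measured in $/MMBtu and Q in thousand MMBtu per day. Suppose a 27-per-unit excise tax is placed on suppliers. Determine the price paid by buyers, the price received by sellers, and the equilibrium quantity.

P_b = 125, P_s = 98, Q = 731.5

The tax drives a wedge P_b - P_s = 27. Substituting P_s = P_b - 27 into supply: Qs = -643.5 + 11P_b.
Equate demand and the shifted supply: 1606.5 - 7P_b = -643.5 + 11P_b, giving 18P_b = 2250, so P_b = 125.
Then P_s = 125 - 27 = 98 and Q = 1606.5 - 7(125) = 731.5.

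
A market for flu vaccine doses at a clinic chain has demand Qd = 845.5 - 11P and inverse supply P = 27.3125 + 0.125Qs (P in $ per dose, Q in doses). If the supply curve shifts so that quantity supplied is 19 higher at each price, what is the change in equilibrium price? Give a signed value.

In direct form, Qs = -218.5 + 8P.
Set Qd = Qs: 845.5 - 11P = -218.5 + 8P, so 1064 = 19P and P* = 56.
From the demand curve, Q* = 845.5 - 11(56) = 229.5.
After the shift, supply is Qs = -199.5 + 8P.
The new intersection has 1045 = 19P, i.e. P = 55, Q = 240.5.
ΔP = 55 - 56 = -1.

ΔP = -1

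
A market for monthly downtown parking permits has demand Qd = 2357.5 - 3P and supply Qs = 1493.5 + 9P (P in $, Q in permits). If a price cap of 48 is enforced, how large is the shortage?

With P fixed at 48, quantity demanded is 2213.5 and quantity supplied is 1925.5.
Shortage = Qd - Qs = 2213.5 - 1925.5 = 288.

Shortage = 288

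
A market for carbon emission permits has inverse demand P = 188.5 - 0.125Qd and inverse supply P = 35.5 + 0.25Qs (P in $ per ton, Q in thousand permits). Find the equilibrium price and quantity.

Rewriting in direct form: Qd = 1508 - 8P and Qs = -142 + 4P.
Set Qd = Qs: 1508 - 8P = -142 + 4P, so 1650 = 12P and P* = 137.5.
Plugging P* into demand: Q* = 1508 - 8(137.5) = 408.

P* = 137.5, Q* = 408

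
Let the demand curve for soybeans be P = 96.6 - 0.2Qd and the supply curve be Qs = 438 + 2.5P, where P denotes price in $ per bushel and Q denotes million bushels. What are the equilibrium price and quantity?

P* = 6, Q* = 453

In direct form, Qd = 483 - 5P.
Equating demand and supply, 483 - 5P = 438 + 2.5P gives 7.5P = 45, so P* = 6.
Substitute back: Q* = 483 - 5(6) = 453.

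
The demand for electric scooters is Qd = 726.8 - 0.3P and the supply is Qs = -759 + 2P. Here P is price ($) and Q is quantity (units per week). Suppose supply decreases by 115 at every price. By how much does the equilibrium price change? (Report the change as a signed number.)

At equilibrium Qd = Qs, so 726.8 - 0.3P = -759 + 2P; collecting terms, 1485.8 = 2.3P and P* = 646.
From the demand curve, Q* = 726.8 - 0.3(646) = 533.
After the shift, supply is Qs = -874 + 2P.
Re-solving, 2.3P = 1600.8 gives P = 696 and Q = 518.
ΔP = 696 - 646 = 50.

ΔP = 50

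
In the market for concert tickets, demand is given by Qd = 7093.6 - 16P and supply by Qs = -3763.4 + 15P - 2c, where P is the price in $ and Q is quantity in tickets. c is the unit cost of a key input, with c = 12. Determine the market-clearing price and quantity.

P* = 351, Q* = 1477.6

With c = 12, supply is Qs = -3787.4 + 15P.
The market clears where 7093.6 - 16P = -3787.4 + 15P. Rearranging, 31P = 10881, hence P* = 351.
From the demand curve, Q* = 7093.6 - 16(351) = 1477.6.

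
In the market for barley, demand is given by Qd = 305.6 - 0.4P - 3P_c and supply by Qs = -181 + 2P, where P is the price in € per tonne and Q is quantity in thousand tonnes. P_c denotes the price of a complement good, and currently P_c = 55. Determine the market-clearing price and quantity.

With P_c = 55, demand is Qd = 140.6 - 0.4P.
The market clears where 140.6 - 0.4P = -181 + 2P. Rearranging, 2.4P = 321.6, hence P* = 134.
Plugging P* into demand: Q* = 140.6 - 0.4(134) = 87.

P* = 134, Q* = 87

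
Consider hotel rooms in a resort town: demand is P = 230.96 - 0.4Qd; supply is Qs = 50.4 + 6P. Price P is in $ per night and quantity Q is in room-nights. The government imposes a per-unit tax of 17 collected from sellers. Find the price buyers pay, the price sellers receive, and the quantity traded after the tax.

Solving each curve for Q: Qd = 577.4 - 2.5P.
The tax drives a wedge P_b - P_s = 17. Substituting P_s = P_b - 17 into supply: Qs = -51.6 + 6P_b.
Set Qd = Qs: 577.4 - 2.5P_b = -51.6 + 6P_b, so 629 = 8.5P_b and P_b = 74.
So P_s = 57 and the quantity traded is Q = 577.4 - 2.5(74) = 392.4.

P_b = 74, P_s = 57, Q = 392.4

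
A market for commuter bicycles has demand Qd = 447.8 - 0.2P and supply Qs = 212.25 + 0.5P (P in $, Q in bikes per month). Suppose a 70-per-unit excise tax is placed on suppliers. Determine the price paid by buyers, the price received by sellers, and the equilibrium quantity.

The tax drives a wedge P_b - P_s = 70. Substituting P_s = P_b - 70 into supply: Qs = 177.25 + 0.5P_b.
Equate demand and the shifted supply: 447.8 - 0.2P_b = 177.25 + 0.5P_b, giving 0.7P_b = 270.55, so P_b = 386.5.
Then P_s = 386.5 - 70 = 316.5 and Q = 447.8 - 0.2(386.5) = 370.5.

P_b = 386.5, P_s = 316.5, Q = 370.5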